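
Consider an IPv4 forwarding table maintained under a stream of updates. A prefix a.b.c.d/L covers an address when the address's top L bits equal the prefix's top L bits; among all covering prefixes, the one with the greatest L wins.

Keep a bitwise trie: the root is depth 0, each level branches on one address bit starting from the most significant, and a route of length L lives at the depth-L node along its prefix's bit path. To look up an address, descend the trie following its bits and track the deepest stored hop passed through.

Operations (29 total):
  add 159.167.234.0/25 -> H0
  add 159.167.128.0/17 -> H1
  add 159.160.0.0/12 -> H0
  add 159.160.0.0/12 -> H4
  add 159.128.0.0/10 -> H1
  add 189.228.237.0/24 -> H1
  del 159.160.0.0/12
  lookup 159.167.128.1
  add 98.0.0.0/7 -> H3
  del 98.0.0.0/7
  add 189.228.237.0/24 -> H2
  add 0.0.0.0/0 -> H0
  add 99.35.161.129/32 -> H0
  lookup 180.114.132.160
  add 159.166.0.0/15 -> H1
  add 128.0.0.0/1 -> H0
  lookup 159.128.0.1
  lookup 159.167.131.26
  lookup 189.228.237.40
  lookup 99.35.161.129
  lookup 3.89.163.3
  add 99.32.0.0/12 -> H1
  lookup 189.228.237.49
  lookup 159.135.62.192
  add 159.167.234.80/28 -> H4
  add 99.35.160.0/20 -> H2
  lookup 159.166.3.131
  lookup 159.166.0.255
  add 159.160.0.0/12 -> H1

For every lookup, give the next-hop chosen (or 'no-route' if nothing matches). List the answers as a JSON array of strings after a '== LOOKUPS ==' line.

Trace:
  add 159.167.234.0/25 -> H0 at depth 25
  add 159.167.128.0/17 -> H1 at depth 17
  add 159.160.0.0/12 -> H0 at depth 12
  add 159.160.0.0/12 -> H4 at depth 12
  add 159.128.0.0/10 -> H1 at depth 10
  add 189.228.237.0/24 -> H1 at depth 24
  del 159.160.0.0/12 (clear depth 12)
  Q 159.167.128.1: descend 10011111101001111 ; hops seen [H1,H1] ; pick H1
  add 98.0.0.0/7 -> H3 at depth 7
  del 98.0.0.0/7 (clear depth 7)
  add 189.228.237.0/24 -> H2 at depth 24
  add 0.0.0.0/0 -> H0 at depth 0
  add 99.35.161.129/32 -> H0 at depth 32
  Q 180.114.132.160: descend 1011 ; hops seen [H0] ; pick H0
  add 159.166.0.0/15 -> H1 at depth 15
  add 128.0.0.0/1 -> H0 at depth 1
  Q 159.128.0.1: descend 1001111110 ; hops seen [H0,H0,H1] ; pick H1
  Q 159.167.131.26: descend 10011111101001111 ; hops seen [H0,H0,H1,H1,H1] ; pick H1
  Q 189.228.237.40: descend 101111011110010011101101 ; hops seen [H0,H0,H2] ; pick H2
  Q 99.35.161.129: descend 01100011001000111010000110000001 ; hops seen [H0,H0] ; pick H0
  Q 3.89.163.3: descend 0 ; hops seen [H0] ; pick H0
  add 99.32.0.0/12 -> H1 at depth 12
  Q 189.228.237.49: descend 101111011110010011101101 ; hops seen [H0,H0,H2] ; pick H2
  Q 159.135.62.192: descend 1001111110 ; hops seen [H0,H0,H1] ; pick H1
  add 159.167.234.80/28 -> H4 at depth 28
  add 99.35.160.0/20 -> H2 at depth 20
  Q 159.166.3.131: descend 100111111010011 ; hops seen [H0,H0,H1,H1] ; pick H1
  Q 159.166.0.255: descend 100111111010011 ; hops seen [H0,H0,H1,H1] ; pick H1
  add 159.160.0.0/12 -> H1 at depth 12

== LOOKUPS ==
["H1","H0","H1","H1","H2","H0","H0","H2","H1","H1","H1"]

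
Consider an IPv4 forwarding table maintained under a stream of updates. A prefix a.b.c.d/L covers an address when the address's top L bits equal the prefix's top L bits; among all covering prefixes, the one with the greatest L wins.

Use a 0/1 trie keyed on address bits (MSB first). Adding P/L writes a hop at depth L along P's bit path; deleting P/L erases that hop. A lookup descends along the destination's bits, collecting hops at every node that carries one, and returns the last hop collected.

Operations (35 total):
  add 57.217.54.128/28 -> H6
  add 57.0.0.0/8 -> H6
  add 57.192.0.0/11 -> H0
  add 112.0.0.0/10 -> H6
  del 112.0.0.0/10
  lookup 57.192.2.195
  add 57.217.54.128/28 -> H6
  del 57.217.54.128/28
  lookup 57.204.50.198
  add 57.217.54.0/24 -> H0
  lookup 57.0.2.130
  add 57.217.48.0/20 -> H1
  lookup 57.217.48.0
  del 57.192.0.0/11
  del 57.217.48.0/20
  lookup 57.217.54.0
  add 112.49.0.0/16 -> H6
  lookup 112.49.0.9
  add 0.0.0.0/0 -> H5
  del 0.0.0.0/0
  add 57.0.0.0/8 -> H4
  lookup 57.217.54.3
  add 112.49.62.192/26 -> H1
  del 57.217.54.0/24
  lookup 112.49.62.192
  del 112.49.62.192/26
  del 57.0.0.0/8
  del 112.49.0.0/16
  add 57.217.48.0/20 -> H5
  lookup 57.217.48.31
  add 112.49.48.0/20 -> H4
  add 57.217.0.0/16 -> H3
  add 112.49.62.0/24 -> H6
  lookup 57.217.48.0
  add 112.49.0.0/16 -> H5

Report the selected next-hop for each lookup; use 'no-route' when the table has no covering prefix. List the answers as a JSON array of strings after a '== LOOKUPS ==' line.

Apply in order:
  + 57.217.54.128/28 (H6) depth=28
  + 57.0.0.0/8 (H6) depth=8
  + 57.192.0.0/11 (H0) depth=11
  + 112.0.0.0/10 (H6) depth=10
  - 112.0.0.0/10 clear@10
  Q 57.192.2.195: descend 00111001110 ; hops seen [H6,H0] ; pick H0
  + 57.217.54.128/28 (H6) depth=28
  - 57.217.54.128/28 clear@28
  Q 57.204.50.198: descend 00111001110 ; hops seen [H6,H0] ; pick H0
  + 57.217.54.0/24 (H0) depth=24
  Q 57.0.2.130: descend 00111001 ; hops seen [H6] ; pick H6
  + 57.217.48.0/20 (H1) depth=20
  Q 57.217.48.0: descend 001110011101100100110 ; hops seen [H6,H0,H1] ; pick H1
  - 57.192.0.0/11 clear@11
  - 57.217.48.0/20 clear@20
  Q 57.217.54.0: descend 001110011101100100110110 ; hops seen [H6,H0] ; pick H0
  + 112.49.0.0/16 (H6) depth=16
  Q 112.49.0.9: descend 0111000000110001 ; hops seen [H6] ; pick H6
  + 0.0.0.0/0 (H5) depth=0
  - 0.0.0.0/0 clear@0
  + 57.0.0.0/8 (H4) depth=8
  Q 57.217.54.3: descend 001110011101100100110110 ; hops seen [H4,H0] ; pick H0
  + 112.49.62.192/26 (H1) depth=26
  - 57.217.54.0/24 clear@24
  Q 112.49.62.192: descend 01110000001100010011111011 ; hops seen [H6,H1] ; pick H1
  - 112.49.62.192/26 clear@26
  - 57.0.0.0/8 clear@8
  - 112.49.0.0/16 clear@16
  + 57.217.48.0/20 (H5) depth=20
  Q 57.217.48.31: descend 001110011101100100110 ; hops seen [H5] ; pick H5
  + 112.49.48.0/20 (H4) depth=20
  + 57.217.0.0/16 (H3) depth=16
  + 112.49.62.0/24 (H6) depth=24
  Q 57.217.48.0: descend 001110011101100100110 ; hops seen [H3,H5] ; pick H5
  + 112.49.0.0/16 (H5) depth=16

== LOOKUPS ==
["H0","H0","H6","H1","H0","H6","H0","H1","H5","H5"]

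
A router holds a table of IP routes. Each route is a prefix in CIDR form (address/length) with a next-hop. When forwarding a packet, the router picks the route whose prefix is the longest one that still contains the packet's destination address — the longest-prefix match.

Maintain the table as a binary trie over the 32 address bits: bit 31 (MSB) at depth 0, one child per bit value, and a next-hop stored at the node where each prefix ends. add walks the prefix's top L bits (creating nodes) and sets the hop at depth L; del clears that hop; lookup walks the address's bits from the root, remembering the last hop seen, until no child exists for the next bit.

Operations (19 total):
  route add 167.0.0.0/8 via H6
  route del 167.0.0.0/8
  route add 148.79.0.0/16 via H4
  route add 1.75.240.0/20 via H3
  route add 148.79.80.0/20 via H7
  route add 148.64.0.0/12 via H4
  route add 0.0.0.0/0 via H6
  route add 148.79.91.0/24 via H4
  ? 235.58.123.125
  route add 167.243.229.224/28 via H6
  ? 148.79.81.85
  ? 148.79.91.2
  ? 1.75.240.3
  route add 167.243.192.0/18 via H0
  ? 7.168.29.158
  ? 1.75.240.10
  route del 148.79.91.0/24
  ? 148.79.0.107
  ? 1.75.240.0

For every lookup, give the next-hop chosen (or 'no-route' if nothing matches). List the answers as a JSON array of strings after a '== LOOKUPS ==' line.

Process each operation:
  add 167.0.0.0/8 -> H6 at depth 8
  del 167.0.0.0/8 (clear depth 8)
  add 148.79.0.0/16 -> H4 at depth 16
  add 1.75.240.0/20 -> H3 at depth 20
  add 148.79.80.0/20 -> H7 at depth 20
  add 148.64.0.0/12 -> H4 at depth 12
  add 0.0.0.0/0 -> H6 at depth 0
  add 148.79.91.0/24 -> H4 at depth 24
  Q 235.58.123.125: descend 1 ; hops seen [H6] ; pick H6
  add 167.243.229.224/28 -> H6 at depth 28
  Q 148.79.81.85: descend 10010100010011110101 ; hops seen [H6,H4,H4,H7] ; pick H7
  Q 148.79.91.2: descend 100101000100111101011011 ; hops seen [H6,H4,H4,H7,H4] ; pick H4
  Q 1.75.240.3: descend 00000001010010111111 ; hops seen [H6,H3] ; pick H3
  add 167.243.192.0/18 -> H0 at depth 18
  Q 7.168.29.158: descend 00000 ; hops seen [H6] ; pick H6
  Q 1.75.240.10: descend 00000001010010111111 ; hops seen [H6,H3] ; pick H3
  del 148.79.91.0/24 (clear depth 24)
  Q 148.79.0.107: descend 10010100010011110 ; hops seen [H6,H4,H4] ; pick H4
  Q 1.75.240.0: descend 00000001010010111111 ; hops seen [H6,H3] ; pick H3

== LOOKUPS ==
["H6","H7","H4","H3","H6","H3","H4","H3"]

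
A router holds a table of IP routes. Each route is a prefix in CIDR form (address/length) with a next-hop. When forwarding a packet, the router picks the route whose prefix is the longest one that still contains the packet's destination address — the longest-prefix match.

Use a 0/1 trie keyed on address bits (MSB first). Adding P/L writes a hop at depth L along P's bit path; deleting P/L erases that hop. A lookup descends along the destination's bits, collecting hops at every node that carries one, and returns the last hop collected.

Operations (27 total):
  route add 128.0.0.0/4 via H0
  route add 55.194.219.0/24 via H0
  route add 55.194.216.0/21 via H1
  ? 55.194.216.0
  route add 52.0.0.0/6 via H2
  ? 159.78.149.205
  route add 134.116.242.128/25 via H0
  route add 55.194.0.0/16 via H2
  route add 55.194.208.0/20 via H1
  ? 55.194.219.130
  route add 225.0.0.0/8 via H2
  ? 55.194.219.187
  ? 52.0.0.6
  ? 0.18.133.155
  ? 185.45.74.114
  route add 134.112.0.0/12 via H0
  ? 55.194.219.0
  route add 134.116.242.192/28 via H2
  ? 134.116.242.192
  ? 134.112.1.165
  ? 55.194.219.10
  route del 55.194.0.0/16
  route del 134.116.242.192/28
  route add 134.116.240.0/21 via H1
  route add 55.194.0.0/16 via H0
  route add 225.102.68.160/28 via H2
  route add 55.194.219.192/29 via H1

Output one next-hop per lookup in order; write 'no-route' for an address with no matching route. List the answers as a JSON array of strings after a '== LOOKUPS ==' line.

Trace:
  add 128.0.0.0/4 -> H0 at depth 4
  add 55.194.219.0/24 -> H0 at depth 24
  add 55.194.216.0/21 -> H1 at depth 21
  Q 55.194.216.0: descend 0011011111000010110110 ; hops seen [H1] ; pick H1
  add 52.0.0.0/6 -> H2 at depth 6
  Q 159.78.149.205: descend 100 ; hops seen [∅] ; pick no-route
  add 134.116.242.128/25 -> H0 at depth 25
  add 55.194.0.0/16 -> H2 at depth 16
  add 55.194.208.0/20 -> H1 at depth 20
  Q 55.194.219.130: descend 001101111100001011011011 ; hops seen [H2,H2,H1,H1,H0] ; pick H0
  add 225.0.0.0/8 -> H2 at depth 8
  Q 55.194.219.187: descend 001101111100001011011011 ; hops seen [H2,H2,H1,H1,H0] ; pick H0
  Q 52.0.0.6: descend 001101 ; hops seen [H2] ; pick H2
  Q 0.18.133.155: descend 00 ; hops seen [∅] ; pick no-route
  Q 185.45.74.114: descend 10 ; hops seen [∅] ; pick no-route
  add 134.112.0.0/12 -> H0 at depth 12
  Q 55.194.219.0: descend 001101111100001011011011 ; hops seen [H2,H2,H1,H1,H0] ; pick H0
  add 134.116.242.192/28 -> H2 at depth 28
  Q 134.116.242.192: descend 1000011001110100111100101100 ; hops seen [H0,H0,H0,H2] ; pick H2
  Q 134.112.1.165: descend 1000011001110 ; hops seen [H0,H0] ; pick H0
  Q 55.194.219.10: descend 001101111100001011011011 ; hops seen [H2,H2,H1,H1,H0] ; pick H0
  del 55.194.0.0/16 (clear depth 16)
  del 134.116.242.192/28 (clear depth 28)
  add 134.116.240.0/21 -> H1 at depth 21
  add 55.194.0.0/16 -> H0 at depth 16
  add 225.102.68.160/28 -> H2 at depth 28
  add 55.194.219.192/29 -> H1 at depth 29

== LOOKUPS ==
["H1","no-route","H0","H0","H2","no-route","no-route","H0","H2","H0","H0"]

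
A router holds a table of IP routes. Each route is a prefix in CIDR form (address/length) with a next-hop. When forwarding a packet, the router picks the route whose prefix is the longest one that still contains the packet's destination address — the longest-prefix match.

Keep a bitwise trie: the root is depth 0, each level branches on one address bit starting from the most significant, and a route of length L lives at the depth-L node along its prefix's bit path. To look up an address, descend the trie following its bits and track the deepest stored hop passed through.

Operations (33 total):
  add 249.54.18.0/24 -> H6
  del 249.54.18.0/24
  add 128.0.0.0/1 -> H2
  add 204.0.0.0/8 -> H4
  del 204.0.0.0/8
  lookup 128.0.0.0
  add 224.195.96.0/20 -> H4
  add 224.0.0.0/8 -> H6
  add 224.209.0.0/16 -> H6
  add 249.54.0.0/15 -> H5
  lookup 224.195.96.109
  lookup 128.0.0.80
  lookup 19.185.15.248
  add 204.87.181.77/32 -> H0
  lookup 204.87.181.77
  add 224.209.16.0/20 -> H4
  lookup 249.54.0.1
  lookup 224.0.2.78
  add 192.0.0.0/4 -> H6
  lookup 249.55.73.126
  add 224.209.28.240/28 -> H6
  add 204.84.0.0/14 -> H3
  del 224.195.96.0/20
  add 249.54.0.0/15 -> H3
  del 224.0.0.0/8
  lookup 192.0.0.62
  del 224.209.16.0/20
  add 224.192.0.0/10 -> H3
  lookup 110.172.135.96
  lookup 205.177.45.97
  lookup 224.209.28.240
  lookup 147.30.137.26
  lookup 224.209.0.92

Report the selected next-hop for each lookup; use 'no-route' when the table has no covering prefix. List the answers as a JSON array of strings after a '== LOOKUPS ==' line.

Trace:
  add 249.54.18.0/24 -> H6 at depth 24
  - 249.54.18.0/24 clear@24
  add 128.0.0.0/1 -> H2 at depth 1
  add 204.0.0.0/8 -> H4 at depth 8
  - 204.0.0.0/8 clear@8
  lookup 128.0.0.0: bits 1 walk d0:-→d1:H2 -> H2
  add 224.195.96.0/20 -> H4 at depth 20
  add 224.0.0.0/8 -> H6 at depth 8
  add 224.209.0.0/16 -> H6 at depth 16
  add 249.54.0.0/15 -> H5 at depth 15
  lookup 224.195.96.109: bits 11100000110000110110 walk d0:-→d1:H2→d2:-→d3:-→d4:-→d5:-→d6:-→d7:-→d8:H6→d9:-→d10:-→d11:-→d12:-→d13:-→d14:-→d15:-→d16:-→d17:-→d18:-→d19:-→d20:H4 -> H4
  lookup 128.0.0.80: bits 1 walk d0:-→d1:H2 -> H2
  lookup 19.185.15.248: bits ε walk d0:- -> no-route
  add 204.87.181.77/32 -> H0 at depth 32
  lookup 204.87.181.77: bits 11001100010101111011010101001101 walk d0:-→d1:H2→d2:-→d3:-→d4:-→d5:-→d6:-→d7:-→d8:-→d9:-→d10:-→d11:-→d12:-→d13:-→d14:-→d15:-→d16:-→d17:-→d18:-→d19:-→d20:-→d21:-→d22:-→d23:-→d24:-→d25:-→d26:-→d27:-→d28:-→d29:-→d30:-→d31:-→d32:H0 -> H0
  add 224.209.16.0/20 -> H4 at depth 20
  lookup 249.54.0.1: bits 1111100100110110000 walk d0:-→d1:H2→d2:-→d3:-→d4:-→d5:-→d6:-→d7:-→d8:-→d9:-→d10:-→d11:-→d12:-→d13:-→d14:-→d15:H5→d16:-→d17:-→d18:-→d19:- -> H5
  lookup 224.0.2.78: bits 11100000 walk d0:-→d1:H2→d2:-→d3:-→d4:-→d5:-→d6:-→d7:-→d8:H6 -> H6
  add 192.0.0.0/4 -> H6 at depth 4
  lookup 249.55.73.126: bits 111110010011011 walk d0:-→d1:H2→d2:-→d3:-→d4:-→d5:-→d6:-→d7:-→d8:-→d9:-→d10:-→d11:-→d12:-→d13:-→d14:-→d15:H5 -> H5
  add 224.209.28.240/28 -> H6 at depth 28
  add 204.84.0.0/14 -> H3 at depth 14
  - 224.195.96.0/20 clear@20
  add 249.54.0.0/15 -> H3 at depth 15
  - 224.0.0.0/8 clear@8
  lookup 192.0.0.62: bits 1100 walk d0:-→d1:H2→d2:-→d3:-→d4:H6 -> H6
  - 224.209.16.0/20 clear@20
  add 224.192.0.0/10 -> H3 at depth 10
  lookup 110.172.135.96: bits ε walk d0:- -> no-route
  lookup 205.177.45.97: bits 1100110 walk d0:-→d1:H2→d2:-→d3:-→d4:H6→d5:-→d6:-→d7:- -> H6
  lookup 224.209.28.240: bits 1110000011010001000111001111 walk d0:-→d1:H2→d2:-→d3:-→d4:-→d5:-→d6:-→d7:-→d8:-→d9:-→d10:H3→d11:-→d12:-→d13:-→d14:-→d15:-→d16:H6→d17:-→d18:-→d19:-→d20:-→d21:-→d22:-→d23:-→d24:-→d25:-→d26:-→d27:-→d28:H6 -> H6
  lookup 147.30.137.26: bits 1 walk d0:-→d1:H2 -> H2
  lookup 224.209.0.92: bits 1110000011010001000 walk d0:-→d1:H2→d2:-→d3:-→d4:-→d5:-→d6:-→d7:-→d8:-→d9:-→d10:H3→d11:-→d12:-→d13:-→d14:-→d15:-→d16:H6→d17:-→d18:-→d19:- -> H6

== LOOKUPS ==
["H2","H4","H2","no-route","H0","H5","H6","H5","H6","no-route","H6","H6","H2","H6"]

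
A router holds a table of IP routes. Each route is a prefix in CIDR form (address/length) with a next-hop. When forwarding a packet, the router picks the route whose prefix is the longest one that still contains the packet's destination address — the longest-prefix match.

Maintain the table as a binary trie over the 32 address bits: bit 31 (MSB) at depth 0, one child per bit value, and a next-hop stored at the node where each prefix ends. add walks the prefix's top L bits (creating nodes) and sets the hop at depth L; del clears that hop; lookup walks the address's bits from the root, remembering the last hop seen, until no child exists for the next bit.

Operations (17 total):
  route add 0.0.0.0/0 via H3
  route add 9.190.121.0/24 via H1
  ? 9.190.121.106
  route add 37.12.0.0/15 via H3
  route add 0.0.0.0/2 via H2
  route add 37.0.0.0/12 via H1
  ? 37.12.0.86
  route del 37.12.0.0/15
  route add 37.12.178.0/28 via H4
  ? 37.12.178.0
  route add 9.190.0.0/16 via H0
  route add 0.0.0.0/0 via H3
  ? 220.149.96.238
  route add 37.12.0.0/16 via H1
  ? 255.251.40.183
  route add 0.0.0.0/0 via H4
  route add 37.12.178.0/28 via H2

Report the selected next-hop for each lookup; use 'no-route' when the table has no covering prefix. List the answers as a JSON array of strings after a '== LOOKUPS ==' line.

Apply in order:
  add 0.0.0.0/0 -> H3 at depth 0
  add 9.190.121.0/24 -> H1 at depth 24
  ? 9.190.121.106  path d0:H3→d1:-→d2:-→d3:-→d4:-→d5:-→d6:-→d7:-→d8:-→d9:-→d10:-→d11:-→d12:-→d13:-→d14:-→d15:-→d16:-→d17:-→d18:-→d19:-→d20:-→d21:-→d22:-→d23:-→d24:H1  best=H1
  add 37.12.0.0/15 -> H3 at depth 15
  add 0.0.0.0/2 -> H2 at depth 2
  add 37.0.0.0/12 -> H1 at depth 12
  ? 37.12.0.86  path d0:H3→d1:-→d2:H2→d3:-→d4:-→d5:-→d6:-→d7:-→d8:-→d9:-→d10:-→d11:-→d12:H1→d13:-→d14:-→d15:H3  best=H3
  del 37.12.0.0/15 (clear depth 15)
  add 37.12.178.0/28 -> H4 at depth 28
  ? 37.12.178.0  path d0:H3→d1:-→d2:H2→d3:-→d4:-→d5:-→d6:-→d7:-→d8:-→d9:-→d10:-→d11:-→d12:H1→d13:-→d14:-→d15:-→d16:-→d17:-→d18:-→d19:-→d20:-→d21:-→d22:-→d23:-→d24:-→d25:-→d26:-→d27:-→d28:H4  best=H4
  add 9.190.0.0/16 -> H0 at depth 16
  add 0.0.0.0/0 -> H3 at depth 0
  ? 220.149.96.238  path d0:H3  best=H3
  add 37.12.0.0/16 -> H1 at depth 16
  ? 255.251.40.183  path d0:H3  best=H3
  add 0.0.0.0/0 -> H4 at depth 0
  add 37.12.178.0/28 -> H2 at depth 28

== LOOKUPS ==
["H1","H3","H4","H3","H3"]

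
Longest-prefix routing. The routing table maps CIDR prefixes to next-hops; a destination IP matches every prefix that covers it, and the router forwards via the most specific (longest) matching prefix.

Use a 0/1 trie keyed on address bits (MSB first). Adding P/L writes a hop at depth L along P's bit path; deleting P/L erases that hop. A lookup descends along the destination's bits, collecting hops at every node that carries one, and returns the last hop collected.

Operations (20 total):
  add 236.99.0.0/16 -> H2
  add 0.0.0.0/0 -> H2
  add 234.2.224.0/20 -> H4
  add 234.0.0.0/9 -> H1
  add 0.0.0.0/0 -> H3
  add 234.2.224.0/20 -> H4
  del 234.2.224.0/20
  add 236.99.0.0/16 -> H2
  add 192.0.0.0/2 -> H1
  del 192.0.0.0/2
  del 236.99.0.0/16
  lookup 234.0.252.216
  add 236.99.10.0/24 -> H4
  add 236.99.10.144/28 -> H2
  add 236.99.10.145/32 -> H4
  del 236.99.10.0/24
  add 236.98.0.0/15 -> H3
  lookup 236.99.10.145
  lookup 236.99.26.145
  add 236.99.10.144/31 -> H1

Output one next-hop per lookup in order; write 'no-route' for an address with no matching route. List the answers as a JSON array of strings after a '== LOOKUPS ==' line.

Trace:
  + 236.99.0.0/16 (H2) depth=16
  + 0.0.0.0/0 (H2) depth=0
  + 234.2.224.0/20 (H4) depth=20
  + 234.0.0.0/9 (H1) depth=9
  + 0.0.0.0/0 (H3) depth=0
  + 234.2.224.0/20 (H4) depth=20
  del 234.2.224.0/20 (clear depth 20)
  + 236.99.0.0/16 (H2) depth=16
  + 192.0.0.0/2 (H1) depth=2
  del 192.0.0.0/2 (clear depth 2)
  del 236.99.0.0/16 (clear depth 16)
  ? 234.0.252.216  path d0:H3→d1:-→d2:-→d3:-→d4:-→d5:-→d6:-→d7:-→d8:-→d9:H1→d10:-→d11:-→d12:-→d13:-→d14:-  best=H1
  + 236.99.10.0/24 (H4) depth=24
  + 236.99.10.144/28 (H2) depth=28
  + 236.99.10.145/32 (H4) depth=32
  del 236.99.10.0/24 (clear depth 24)
  + 236.98.0.0/15 (H3) depth=15
  ? 236.99.10.145  path d0:H3→d1:-→d2:-→d3:-→d4:-→d5:-→d6:-→d7:-→d8:-→d9:-→d10:-→d11:-→d12:-→d13:-→d14:-→d15:H3→d16:-→d17:-→d18:-→d19:-→d20:-→d21:-→d22:-→d23:-→d24:-→d25:-→d26:-→d27:-→d28:H2→d29:-→d30:-→d31:-→d32:H4  best=H4
  ? 236.99.26.145  path d0:H3→d1:-→d2:-→d3:-→d4:-→d5:-→d6:-→d7:-→d8:-→d9:-→d10:-→d11:-→d12:-→d13:-→d14:-→d15:H3→d16:-→d17:-→d18:-→d19:-  best=H3
  + 236.99.10.144/31 (H1) depth=31

== LOOKUPS ==
["H1","H4","H3"]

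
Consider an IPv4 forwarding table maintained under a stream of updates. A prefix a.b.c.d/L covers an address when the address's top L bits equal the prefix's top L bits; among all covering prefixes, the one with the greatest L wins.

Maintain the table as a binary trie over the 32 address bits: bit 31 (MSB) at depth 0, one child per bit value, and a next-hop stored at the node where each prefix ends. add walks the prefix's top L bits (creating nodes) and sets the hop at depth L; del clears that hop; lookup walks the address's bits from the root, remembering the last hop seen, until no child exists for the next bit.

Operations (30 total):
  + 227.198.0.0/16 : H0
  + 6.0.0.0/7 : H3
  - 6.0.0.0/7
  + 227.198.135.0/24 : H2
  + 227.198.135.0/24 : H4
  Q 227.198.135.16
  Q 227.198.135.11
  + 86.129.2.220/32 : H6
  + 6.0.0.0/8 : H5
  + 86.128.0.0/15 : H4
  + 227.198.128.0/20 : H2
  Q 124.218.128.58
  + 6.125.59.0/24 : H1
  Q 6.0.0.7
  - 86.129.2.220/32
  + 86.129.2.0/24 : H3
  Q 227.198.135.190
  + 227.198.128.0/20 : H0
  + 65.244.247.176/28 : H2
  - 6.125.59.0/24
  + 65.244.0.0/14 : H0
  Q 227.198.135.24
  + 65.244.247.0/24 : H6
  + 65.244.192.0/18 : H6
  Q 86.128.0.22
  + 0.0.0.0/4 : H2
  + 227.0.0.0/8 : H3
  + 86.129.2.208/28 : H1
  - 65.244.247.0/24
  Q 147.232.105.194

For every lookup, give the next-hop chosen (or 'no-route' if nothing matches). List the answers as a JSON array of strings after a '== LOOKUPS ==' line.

Apply in order:
  add 227.198.0.0/16 -> H0 at depth 16
  add 6.0.0.0/7 -> H3 at depth 7
  del 6.0.0.0/7 (clear depth 7)
  add 227.198.135.0/24 -> H2 at depth 24
  add 227.198.135.0/24 -> H4 at depth 24
  Q 227.198.135.16: descend 111000111100011010000111 ; hops seen [H0,H4] ; pick H4
  Q 227.198.135.11: descend 111000111100011010000111 ; hops seen [H0,H4] ; pick H4
  add 86.129.2.220/32 -> H6 at depth 32
  add 6.0.0.0/8 -> H5 at depth 8
  add 86.128.0.0/15 -> H4 at depth 15
  add 227.198.128.0/20 -> H2 at depth 20
  Q 124.218.128.58: descend 01 ; hops seen [∅] ; pick no-route
  add 6.125.59.0/24 -> H1 at depth 24
  Q 6.0.0.7: descend 000001100 ; hops seen [H5] ; pick H5
  del 86.129.2.220/32 (clear depth 32)
  add 86.129.2.0/24 -> H3 at depth 24
  Q 227.198.135.190: descend 111000111100011010000111 ; hops seen [H0,H2,H4] ; pick H4
  add 227.198.128.0/20 -> H0 at depth 20
  add 65.244.247.176/28 -> H2 at depth 28
  del 6.125.59.0/24 (clear depth 24)
  add 65.244.0.0/14 -> H0 at depth 14
  Q 227.198.135.24: descend 111000111100011010000111 ; hops seen [H0,H0,H4] ; pick H4
  add 65.244.247.0/24 -> H6 at depth 24
  add 65.244.192.0/18 -> H6 at depth 18
  Q 86.128.0.22: descend 010101101000000 ; hops seen [H4] ; pick H4
  add 0.0.0.0/4 -> H2 at depth 4
  add 227.0.0.0/8 -> H3 at depth 8
  add 86.129.2.208/28 -> H1 at depth 28
  del 65.244.247.0/24 (clear depth 24)
  Q 147.232.105.194: descend 1 ; hops seen [∅] ; pick no-route

== LOOKUPS ==
["H4","H4","no-route","H5","H4","H4","H4","no-route"]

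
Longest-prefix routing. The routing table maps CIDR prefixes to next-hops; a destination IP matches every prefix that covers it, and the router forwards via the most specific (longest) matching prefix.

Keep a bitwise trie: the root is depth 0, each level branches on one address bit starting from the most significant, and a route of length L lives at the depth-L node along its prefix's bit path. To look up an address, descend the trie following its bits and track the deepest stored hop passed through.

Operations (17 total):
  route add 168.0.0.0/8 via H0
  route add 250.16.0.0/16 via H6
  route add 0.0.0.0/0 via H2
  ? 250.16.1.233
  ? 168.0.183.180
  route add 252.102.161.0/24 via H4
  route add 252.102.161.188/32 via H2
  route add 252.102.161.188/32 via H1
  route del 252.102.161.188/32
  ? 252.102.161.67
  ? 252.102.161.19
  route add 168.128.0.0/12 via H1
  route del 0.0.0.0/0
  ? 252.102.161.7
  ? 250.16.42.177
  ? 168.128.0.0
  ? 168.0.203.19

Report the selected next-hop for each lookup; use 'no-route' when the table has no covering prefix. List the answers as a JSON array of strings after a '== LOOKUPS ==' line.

Apply in order:
  add 168.0.0.0/8 -> H0 at depth 8
  add 250.16.0.0/16 -> H6 at depth 16
  add 0.0.0.0/0 -> H2 at depth 0
  ? 250.16.1.233  path d0:H2→d1:-→d2:-→d3:-→d4:-→d5:-→d6:-→d7:-→d8:-→d9:-→d10:-→d11:-→d12:-→d13:-→d14:-→d15:-→d16:H6  best=H6
  ? 168.0.183.180  path d0:H2→d1:-→d2:-→d3:-→d4:-→d5:-→d6:-→d7:-→d8:H0  best=H0
  add 252.102.161.0/24 -> H4 at depth 24
  add 252.102.161.188/32 -> H2 at depth 32
  add 252.102.161.188/32 -> H1 at depth 32
  - 252.102.161.188/32 clear@32
  ? 252.102.161.67  path d0:H2→d1:-→d2:-→d3:-→d4:-→d5:-→d6:-→d7:-→d8:-→d9:-→d10:-→d11:-→d12:-→d13:-→d14:-→d15:-→d16:-→d17:-→d18:-→d19:-→d20:-→d21:-→d22:-→d23:-→d24:H4  best=H4
  ? 252.102.161.19  path d0:H2→d1:-→d2:-→d3:-→d4:-→d5:-→d6:-→d7:-→d8:-→d9:-→d10:-→d11:-→d12:-→d13:-→d14:-→d15:-→d16:-→d17:-→d18:-→d19:-→d20:-→d21:-→d22:-→d23:-→d24:H4  best=H4
  add 168.128.0.0/12 -> H1 at depth 12
  - 0.0.0.0/0 clear@0
  ? 252.102.161.7  path d0:-→d1:-→d2:-→d3:-→d4:-→d5:-→d6:-→d7:-→d8:-→d9:-→d10:-→d11:-→d12:-→d13:-→d14:-→d15:-→d16:-→d17:-→d18:-→d19:-→d20:-→d21:-→d22:-→d23:-→d24:H4  best=H4
  ? 250.16.42.177  path d0:-→d1:-→d2:-→d3:-→d4:-→d5:-→d6:-→d7:-→d8:-→d9:-→d10:-→d11:-→d12:-→d13:-→d14:-→d15:-→d16:H6  best=H6
  ? 168.128.0.0  path d0:-→d1:-→d2:-→d3:-→d4:-→d5:-→d6:-→d7:-→d8:H0→d9:-→d10:-→d11:-→d12:H1  best=H1
  ? 168.0.203.19  path d0:-→d1:-→d2:-→d3:-→d4:-→d5:-→d6:-→d7:-→d8:H0  best=H0

== LOOKUPS ==
["H6","H0","H4","H4","H4","H6","H1","H0"]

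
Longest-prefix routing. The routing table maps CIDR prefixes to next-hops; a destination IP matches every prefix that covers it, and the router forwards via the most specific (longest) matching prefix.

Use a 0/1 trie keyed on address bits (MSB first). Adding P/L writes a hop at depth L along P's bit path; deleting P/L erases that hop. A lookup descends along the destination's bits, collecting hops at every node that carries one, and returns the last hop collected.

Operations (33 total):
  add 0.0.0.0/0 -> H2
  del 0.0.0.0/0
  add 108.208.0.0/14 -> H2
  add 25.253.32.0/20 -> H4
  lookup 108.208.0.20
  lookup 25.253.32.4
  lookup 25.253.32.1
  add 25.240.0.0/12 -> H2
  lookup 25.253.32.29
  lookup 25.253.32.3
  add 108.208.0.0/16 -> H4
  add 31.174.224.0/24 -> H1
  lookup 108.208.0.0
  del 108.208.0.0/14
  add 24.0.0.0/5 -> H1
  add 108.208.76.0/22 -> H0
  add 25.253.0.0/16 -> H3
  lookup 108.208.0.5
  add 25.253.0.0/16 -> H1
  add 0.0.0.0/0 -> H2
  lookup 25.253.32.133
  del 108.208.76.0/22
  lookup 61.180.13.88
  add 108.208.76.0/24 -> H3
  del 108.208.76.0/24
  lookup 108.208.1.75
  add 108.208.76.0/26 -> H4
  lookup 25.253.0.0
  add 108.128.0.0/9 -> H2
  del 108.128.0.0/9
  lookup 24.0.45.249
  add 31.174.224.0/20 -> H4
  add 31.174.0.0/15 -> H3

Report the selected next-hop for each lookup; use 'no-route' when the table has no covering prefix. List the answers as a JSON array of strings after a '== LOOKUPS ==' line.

Apply in order:
  + 0.0.0.0/0 (H2) depth=0
  - 0.0.0.0/0 clear@0
  + 108.208.0.0/14 (H2) depth=14
  + 25.253.32.0/20 (H4) depth=20
  Q 108.208.0.20: descend 01101100110100 ; hops seen [H2] ; pick H2
  Q 25.253.32.4: descend 00011001111111010010 ; hops seen [H4] ; pick H4
  Q 25.253.32.1: descend 00011001111111010010 ; hops seen [H4] ; pick H4
  + 25.240.0.0/12 (H2) depth=12
  Q 25.253.32.29: descend 00011001111111010010 ; hops seen [H2,H4] ; pick H4
  Q 25.253.32.3: descend 00011001111111010010 ; hops seen [H2,H4] ; pick H4
  + 108.208.0.0/16 (H4) depth=16
  + 31.174.224.0/24 (H1) depth=24
  Q 108.208.0.0: descend 0110110011010000 ; hops seen [H2,H4] ; pick H4
  - 108.208.0.0/14 clear@14
  + 24.0.0.0/5 (H1) depth=5
  + 108.208.76.0/22 (H0) depth=22
  + 25.253.0.0/16 (H3) depth=16
  Q 108.208.0.5: descend 01101100110100000 ; hops seen [H4] ; pick H4
  + 25.253.0.0/16 (H1) depth=16
  + 0.0.0.0/0 (H2) depth=0
  Q 25.253.32.133: descend 00011001111111010010 ; hops seen [H2,H1,H2,H1,H4] ; pick H4
  - 108.208.76.0/22 clear@22
  Q 61.180.13.88: descend 00 ; hops seen [H2] ; pick H2
  + 108.208.76.0/24 (H3) depth=24
  - 108.208.76.0/24 clear@24
  Q 108.208.1.75: descend 01101100110100000 ; hops seen [H2,H4] ; pick H4
  + 108.208.76.0/26 (H4) depth=26
  Q 25.253.0.0: descend 000110011111110100 ; hops seen [H2,H1,H2,H1] ; pick H1
  + 108.128.0.0/9 (H2) depth=9
  - 108.128.0.0/9 clear@9
  Q 24.0.45.249: descend 0001100 ; hops seen [H2,H1] ; pick H1
  + 31.174.224.0/20 (H4) depth=20
  + 31.174.0.0/15 (H3) depth=15

== LOOKUPS ==
["H2","H4","H4","H4","H4","H4","H4","H4","H2","H4","H1","H1"]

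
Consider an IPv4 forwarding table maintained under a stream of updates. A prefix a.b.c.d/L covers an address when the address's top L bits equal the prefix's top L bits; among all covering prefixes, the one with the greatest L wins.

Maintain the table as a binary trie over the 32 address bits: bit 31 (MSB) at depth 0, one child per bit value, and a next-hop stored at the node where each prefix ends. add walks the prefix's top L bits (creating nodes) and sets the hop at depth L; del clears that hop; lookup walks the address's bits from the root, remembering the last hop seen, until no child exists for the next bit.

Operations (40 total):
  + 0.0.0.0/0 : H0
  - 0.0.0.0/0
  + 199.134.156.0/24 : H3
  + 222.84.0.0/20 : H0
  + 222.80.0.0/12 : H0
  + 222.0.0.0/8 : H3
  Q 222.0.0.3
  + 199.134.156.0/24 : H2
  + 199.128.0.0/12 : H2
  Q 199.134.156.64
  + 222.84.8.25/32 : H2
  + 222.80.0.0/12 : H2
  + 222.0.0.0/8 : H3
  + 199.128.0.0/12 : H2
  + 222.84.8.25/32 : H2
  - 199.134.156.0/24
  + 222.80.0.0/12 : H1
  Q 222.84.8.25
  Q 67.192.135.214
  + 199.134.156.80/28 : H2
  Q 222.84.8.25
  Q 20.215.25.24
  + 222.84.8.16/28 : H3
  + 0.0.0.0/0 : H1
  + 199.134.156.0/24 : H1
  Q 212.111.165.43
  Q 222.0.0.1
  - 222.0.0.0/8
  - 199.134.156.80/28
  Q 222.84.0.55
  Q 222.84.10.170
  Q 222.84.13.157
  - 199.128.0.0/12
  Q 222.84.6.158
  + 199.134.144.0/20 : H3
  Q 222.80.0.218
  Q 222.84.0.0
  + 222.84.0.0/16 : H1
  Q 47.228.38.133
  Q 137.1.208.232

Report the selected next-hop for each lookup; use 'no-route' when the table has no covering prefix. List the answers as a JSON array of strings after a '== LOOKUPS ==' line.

Apply in order:
  add 0.0.0.0/0 -> H0 at depth 0
  del 0.0.0.0/0 (clear depth 0)
  add 199.134.156.0/24 -> H3 at depth 24
  add 222.84.0.0/20 -> H0 at depth 20
  add 222.80.0.0/12 -> H0 at depth 12
  add 222.0.0.0/8 -> H3 at depth 8
  Q 222.0.0.3: descend 110111100 ; hops seen [H3] ; pick H3
  add 199.134.156.0/24 -> H2 at depth 24
  add 199.128.0.0/12 -> H2 at depth 12
  Q 199.134.156.64: descend 110001111000011010011100 ; hops seen [H2,H2] ; pick H2
  add 222.84.8.25/32 -> H2 at depth 32
  add 222.80.0.0/12 -> H2 at depth 12
  add 222.0.0.0/8 -> H3 at depth 8
  add 199.128.0.0/12 -> H2 at depth 12
  add 222.84.8.25/32 -> H2 at depth 32
  del 199.134.156.0/24 (clear depth 24)
  add 222.80.0.0/12 -> H1 at depth 12
  Q 222.84.8.25: descend 11011110010101000000100000011001 ; hops seen [H3,H1,H0,H2] ; pick H2
  Q 67.192.135.214: descend ε ; hops seen [∅] ; pick no-route
  add 199.134.156.80/28 -> H2 at depth 28
  Q 222.84.8.25: descend 11011110010101000000100000011001 ; hops seen [H3,H1,H0,H2] ; pick H2
  Q 20.215.25.24: descend ε ; hops seen [∅] ; pick no-route
  add 222.84.8.16/28 -> H3 at depth 28
  add 0.0.0.0/0 -> H1 at depth 0
  add 199.134.156.0/24 -> H1 at depth 24
  Q 212.111.165.43: descend 1101 ; hops seen [H1] ; pick H1
  Q 222.0.0.1: descend 110111100 ; hops seen [H1,H3] ; pick H3
  del 222.0.0.0/8 (clear depth 8)
  del 199.134.156.80/28 (clear depth 28)
  Q 222.84.0.55: descend 11011110010101000000 ; hops seen [H1,H1,H0] ; pick H0
  Q 222.84.10.170: descend 1101111001010100000010 ; hops seen [H1,H1,H0] ; pick H0
  Q 222.84.13.157: descend 110111100101010000001 ; hops seen [H1,H1,H0] ; pick H0
  del 199.128.0.0/12 (clear depth 12)
  Q 222.84.6.158: descend 11011110010101000000 ; hops seen [H1,H1,H0] ; pick H0
  add 199.134.144.0/20 -> H3 at depth 20
  Q 222.80.0.218: descend 1101111001010 ; hops seen [H1,H1] ; pick H1
  Q 222.84.0.0: descend 11011110010101000000 ; hops seen [H1,H1,H0] ; pick H0
  add 222.84.0.0/16 -> H1 at depth 16
  Q 47.228.38.133: descend ε ; hops seen [H1] ; pick H1
  Q 137.1.208.232: descend 1 ; hops seen [H1] ; pick H1

== LOOKUPS ==
["H3","H2","H2","no-route","H2","no-route","H1","H3","H0","H0","H0","H0","H1","H0","H1","H1"]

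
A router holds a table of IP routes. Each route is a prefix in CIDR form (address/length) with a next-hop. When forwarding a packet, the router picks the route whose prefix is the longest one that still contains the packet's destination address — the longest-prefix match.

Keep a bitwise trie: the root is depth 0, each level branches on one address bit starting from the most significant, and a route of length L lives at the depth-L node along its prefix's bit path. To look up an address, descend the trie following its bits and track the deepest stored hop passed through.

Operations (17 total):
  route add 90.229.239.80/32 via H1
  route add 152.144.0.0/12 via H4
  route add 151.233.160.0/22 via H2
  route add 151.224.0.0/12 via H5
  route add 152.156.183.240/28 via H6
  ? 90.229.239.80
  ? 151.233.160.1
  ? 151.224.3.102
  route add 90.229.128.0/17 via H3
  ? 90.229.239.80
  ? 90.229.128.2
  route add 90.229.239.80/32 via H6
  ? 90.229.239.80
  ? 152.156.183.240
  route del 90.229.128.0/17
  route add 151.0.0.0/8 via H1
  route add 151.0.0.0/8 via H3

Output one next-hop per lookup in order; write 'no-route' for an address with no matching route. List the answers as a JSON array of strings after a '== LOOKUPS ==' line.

Process each operation:
  + 90.229.239.80/32 (H1) depth=32
  + 152.144.0.0/12 (H4) depth=12
  + 151.233.160.0/22 (H2) depth=22
  + 151.224.0.0/12 (H5) depth=12
  + 152.156.183.240/28 (H6) depth=28
  ? 90.229.239.80  path d0:-→d1:-→d2:-→d3:-→d4:-→d5:-→d6:-→d7:-→d8:-→d9:-→d10:-→d11:-→d12:-→d13:-→d14:-→d15:-→d16:-→d17:-→d18:-→d19:-→d20:-→d21:-→d22:-→d23:-→d24:-→d25:-→d26:-→d27:-→d28:-→d29:-→d30:-→d31:-→d32:H1  best=H1
  ? 151.233.160.1  path d0:-→d1:-→d2:-→d3:-→d4:-→d5:-→d6:-→d7:-→d8:-→d9:-→d10:-→d11:-→d12:H5→d13:-→d14:-→d15:-→d16:-→d17:-→d18:-→d19:-→d20:-→d21:-→d22:H2  best=H2
  ? 151.224.3.102  path d0:-→d1:-→d2:-→d3:-→d4:-→d5:-→d6:-→d7:-→d8:-→d9:-→d10:-→d11:-→d12:H5  best=H5
  + 90.229.128.0/17 (H3) depth=17
  ? 90.229.239.80  path d0:-→d1:-→d2:-→d3:-→d4:-→d5:-→d6:-→d7:-→d8:-→d9:-→d10:-→d11:-→d12:-→d13:-→d14:-→d15:-→d16:-→d17:H3→d18:-→d19:-→d20:-→d21:-→d22:-→d23:-→d24:-→d25:-→d26:-→d27:-→d28:-→d29:-→d30:-→d31:-→d32:H1  best=H1
  ? 90.229.128.2  path d0:-→d1:-→d2:-→d3:-→d4:-→d5:-→d6:-→d7:-→d8:-→d9:-→d10:-→d11:-→d12:-→d13:-→d14:-→d15:-→d16:-→d17:H3  best=H3
  + 90.229.239.80/32 (H6) depth=32
  ? 90.229.239.80  path d0:-→d1:-→d2:-→d3:-→d4:-→d5:-→d6:-→d7:-→d8:-→d9:-→d10:-→d11:-→d12:-→d13:-→d14:-→d15:-→d16:-→d17:H3→d18:-→d19:-→d20:-→d21:-→d22:-→d23:-→d24:-→d25:-→d26:-→d27:-→d28:-→d29:-→d30:-→d31:-→d32:H6  best=H6
  ? 152.156.183.240  path d0:-→d1:-→d2:-→d3:-→d4:-→d5:-→d6:-→d7:-→d8:-→d9:-→d10:-→d11:-→d12:H4→d13:-→d14:-→d15:-→d16:-→d17:-→d18:-→d19:-→d20:-→d21:-→d22:-→d23:-→d24:-→d25:-→d26:-→d27:-→d28:H6  best=H6
  - 90.229.128.0/17 clear@17
  + 151.0.0.0/8 (H1) depth=8
  + 151.0.0.0/8 (H3) depth=8

== LOOKUPS ==
["H1","H2","H5","H1","H3","H6","H6"]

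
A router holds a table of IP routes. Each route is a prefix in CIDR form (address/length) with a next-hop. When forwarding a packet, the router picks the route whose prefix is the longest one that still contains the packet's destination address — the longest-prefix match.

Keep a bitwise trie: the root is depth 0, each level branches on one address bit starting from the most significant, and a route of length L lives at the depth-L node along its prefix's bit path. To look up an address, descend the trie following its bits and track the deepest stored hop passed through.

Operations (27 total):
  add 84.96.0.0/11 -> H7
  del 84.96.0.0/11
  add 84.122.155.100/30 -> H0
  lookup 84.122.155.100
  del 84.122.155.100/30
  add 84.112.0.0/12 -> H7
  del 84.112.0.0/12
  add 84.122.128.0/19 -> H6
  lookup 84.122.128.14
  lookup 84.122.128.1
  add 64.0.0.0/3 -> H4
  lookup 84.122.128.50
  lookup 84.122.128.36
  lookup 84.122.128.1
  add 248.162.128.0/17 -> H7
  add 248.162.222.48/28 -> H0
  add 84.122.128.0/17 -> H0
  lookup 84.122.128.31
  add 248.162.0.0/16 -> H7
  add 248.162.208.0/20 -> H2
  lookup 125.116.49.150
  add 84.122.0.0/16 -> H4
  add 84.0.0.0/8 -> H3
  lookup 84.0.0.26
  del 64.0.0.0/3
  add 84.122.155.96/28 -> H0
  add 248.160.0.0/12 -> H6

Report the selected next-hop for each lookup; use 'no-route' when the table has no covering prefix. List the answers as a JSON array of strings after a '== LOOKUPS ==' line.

Apply in order:
  add 84.96.0.0/11 -> H7 at depth 11
  del 84.96.0.0/11 (clear depth 11)
  add 84.122.155.100/30 -> H0 at depth 30
  lookup 84.122.155.100: bits 010101000111101010011011011001 walk d0:-→d1:-→d2:-→d3:-→d4:-→d5:-→d6:-→d7:-→d8:-→d9:-→d10:-→d11:-→d12:-→d13:-→d14:-→d15:-→d16:-→d17:-→d18:-→d19:-→d20:-→d21:-→d22:-→d23:-→d24:-→d25:-→d26:-→d27:-→d28:-→d29:-→d30:H0 -> H0
  del 84.122.155.100/30 (clear depth 30)
  add 84.112.0.0/12 -> H7 at depth 12
  del 84.112.0.0/12 (clear depth 12)
  add 84.122.128.0/19 -> H6 at depth 19
  lookup 84.122.128.14: bits 0101010001111010100 walk d0:-→d1:-→d2:-→d3:-→d4:-→d5:-→d6:-→d7:-→d8:-→d9:-→d10:-→d11:-→d12:-→d13:-→d14:-→d15:-→d16:-→d17:-→d18:-→d19:H6 -> H6
  lookup 84.122.128.1: bits 0101010001111010100 walk d0:-→d1:-→d2:-→d3:-→d4:-→d5:-→d6:-→d7:-→d8:-→d9:-→d10:-→d11:-→d12:-→d13:-→d14:-→d15:-→d16:-→d17:-→d18:-→d19:H6 -> H6
  add 64.0.0.0/3 -> H4 at depth 3
  lookup 84.122.128.50: bits 0101010001111010100 walk d0:-→d1:-→d2:-→d3:H4→d4:-→d5:-→d6:-→d7:-→d8:-→d9:-→d10:-→d11:-→d12:-→d13:-→d14:-→d15:-→d16:-→d17:-→d18:-→d19:H6 -> H6
  lookup 84.122.128.36: bits 0101010001111010100 walk d0:-→d1:-→d2:-→d3:H4→d4:-→d5:-→d6:-→d7:-→d8:-→d9:-→d10:-→d11:-→d12:-→d13:-→d14:-→d15:-→d16:-→d17:-→d18:-→d19:H6 -> H6
  lookup 84.122.128.1: bits 0101010001111010100 walk d0:-→d1:-→d2:-→d3:H4→d4:-→d5:-→d6:-→d7:-→d8:-→d9:-→d10:-→d11:-→d12:-→d13:-→d14:-→d15:-→d16:-→d17:-→d18:-→d19:H6 -> H6
  add 248.162.128.0/17 -> H7 at depth 17
  add 248.162.222.48/28 -> H0 at depth 28
  add 84.122.128.0/17 -> H0 at depth 17
  lookup 84.122.128.31: bits 0101010001111010100 walk d0:-→d1:-→d2:-→d3:H4→d4:-→d5:-→d6:-→d7:-→d8:-→d9:-→d10:-→d11:-→d12:-→d13:-→d14:-→d15:-→d16:-→d17:H0→d18:-→d19:H6 -> H6
  add 248.162.0.0/16 -> H7 at depth 16
  add 248.162.208.0/20 -> H2 at depth 20
  lookup 125.116.49.150: bits 01 walk d0:-→d1:-→d2:- -> no-route
  add 84.122.0.0/16 -> H4 at depth 16
  add 84.0.0.0/8 -> H3 at depth 8
  lookup 84.0.0.26: bits 010101000 walk d0:-→d1:-→d2:-→d3:H4→d4:-→d5:-→d6:-→d7:-→d8:H3→d9:- -> H3
  del 64.0.0.0/3 (clear depth 3)
  add 84.122.155.96/28 -> H0 at depth 28
  add 248.160.0.0/12 -> H6 at depth 12

== LOOKUPS ==
["H0","H6","H6","H6","H6","H6","H6","no-route","H3"]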